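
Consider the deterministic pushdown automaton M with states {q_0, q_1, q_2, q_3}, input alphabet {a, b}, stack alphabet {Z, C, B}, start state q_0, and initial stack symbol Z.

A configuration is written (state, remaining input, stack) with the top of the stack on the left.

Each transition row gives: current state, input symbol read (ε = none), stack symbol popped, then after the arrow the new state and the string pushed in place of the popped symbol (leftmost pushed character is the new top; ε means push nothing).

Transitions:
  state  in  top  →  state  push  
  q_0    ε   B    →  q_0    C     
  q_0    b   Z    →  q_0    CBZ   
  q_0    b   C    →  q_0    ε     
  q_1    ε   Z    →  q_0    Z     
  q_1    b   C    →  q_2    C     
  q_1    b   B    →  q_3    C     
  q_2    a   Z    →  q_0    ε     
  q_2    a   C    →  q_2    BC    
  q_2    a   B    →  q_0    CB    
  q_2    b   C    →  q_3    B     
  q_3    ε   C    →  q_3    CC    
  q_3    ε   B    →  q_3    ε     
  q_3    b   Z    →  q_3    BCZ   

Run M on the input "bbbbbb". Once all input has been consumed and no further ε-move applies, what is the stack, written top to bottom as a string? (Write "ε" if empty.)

Z

(q_0, bbbbbb, Z) ⊢ (q_0, bbbbb, CBZ) ⊢ (q_0, bbbb, BZ) ⊢ (q_0, bbbb, CZ) ⊢ (q_0, bbb, Z) ⊢ (q_0, bb, CBZ) ⊢ (q_0, b, BZ) ⊢ (q_0, b, CZ) ⊢ (q_0, ε, Z)
All input consumed in state q_0 with stack Z.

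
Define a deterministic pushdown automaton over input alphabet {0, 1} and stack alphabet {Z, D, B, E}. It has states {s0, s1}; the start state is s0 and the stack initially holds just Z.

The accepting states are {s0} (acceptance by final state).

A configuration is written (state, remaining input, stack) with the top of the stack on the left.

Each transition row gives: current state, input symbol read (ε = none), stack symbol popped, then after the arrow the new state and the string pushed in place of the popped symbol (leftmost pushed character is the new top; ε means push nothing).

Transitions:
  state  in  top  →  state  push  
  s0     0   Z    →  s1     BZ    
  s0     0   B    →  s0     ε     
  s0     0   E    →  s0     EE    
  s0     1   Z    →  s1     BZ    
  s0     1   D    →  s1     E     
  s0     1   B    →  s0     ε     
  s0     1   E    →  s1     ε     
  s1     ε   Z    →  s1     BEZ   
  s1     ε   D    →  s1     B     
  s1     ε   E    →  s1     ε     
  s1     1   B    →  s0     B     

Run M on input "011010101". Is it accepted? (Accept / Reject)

(s0, 011010101, Z)
  read 0, top Z: go to s1, push BZ → (s1, 11010101, BZ)
  read 1, top B: go to s0, push B → (s0, 1010101, BZ)
  read 1, top B: go to s0, push ε → (s0, 010101, Z)
  read 0, top Z: go to s1, push BZ → (s1, 10101, BZ)
  read 1, top B: go to s0, push B → (s0, 0101, BZ)
  read 0, top B: go to s0, push ε → (s0, 101, Z)
  read 1, top Z: go to s1, push BZ → (s1, 01, BZ)
No transition applies at (s1, 01, BZ); input not fully consumed.

Reject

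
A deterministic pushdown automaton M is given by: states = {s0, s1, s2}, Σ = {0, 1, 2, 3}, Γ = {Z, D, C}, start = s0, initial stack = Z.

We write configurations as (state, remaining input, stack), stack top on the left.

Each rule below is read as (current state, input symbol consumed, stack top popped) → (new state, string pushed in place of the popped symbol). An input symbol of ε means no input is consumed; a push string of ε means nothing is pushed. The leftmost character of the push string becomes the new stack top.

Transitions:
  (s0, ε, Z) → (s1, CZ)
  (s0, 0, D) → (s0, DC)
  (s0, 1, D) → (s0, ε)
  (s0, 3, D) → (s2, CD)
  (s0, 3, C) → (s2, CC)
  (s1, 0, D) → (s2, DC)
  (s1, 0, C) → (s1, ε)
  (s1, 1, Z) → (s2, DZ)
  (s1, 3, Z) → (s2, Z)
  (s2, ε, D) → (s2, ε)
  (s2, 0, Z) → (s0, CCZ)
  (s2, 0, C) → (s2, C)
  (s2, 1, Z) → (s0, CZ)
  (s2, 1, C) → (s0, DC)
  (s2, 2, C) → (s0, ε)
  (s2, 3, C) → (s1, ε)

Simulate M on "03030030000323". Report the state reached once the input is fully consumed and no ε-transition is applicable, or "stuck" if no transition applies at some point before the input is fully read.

stuck

(s0, 03030030000323, Z) ⊢ (s1, 03030030000323, CZ) ⊢ (s1, 3030030000323, Z) ⊢ (s2, 030030000323, Z) ⊢ (s0, 30030000323, CCZ) ⊢ (s2, 0030000323, CCCZ) ⊢ (s2, 030000323, CCCZ) ⊢ (s2, 30000323, CCCZ) ⊢ (s1, 0000323, CCZ) ⊢ (s1, 000323, CZ) ⊢ (s1, 00323, Z)
No transition for (s1, 0, top Z); M blocks with input 00323 remaining.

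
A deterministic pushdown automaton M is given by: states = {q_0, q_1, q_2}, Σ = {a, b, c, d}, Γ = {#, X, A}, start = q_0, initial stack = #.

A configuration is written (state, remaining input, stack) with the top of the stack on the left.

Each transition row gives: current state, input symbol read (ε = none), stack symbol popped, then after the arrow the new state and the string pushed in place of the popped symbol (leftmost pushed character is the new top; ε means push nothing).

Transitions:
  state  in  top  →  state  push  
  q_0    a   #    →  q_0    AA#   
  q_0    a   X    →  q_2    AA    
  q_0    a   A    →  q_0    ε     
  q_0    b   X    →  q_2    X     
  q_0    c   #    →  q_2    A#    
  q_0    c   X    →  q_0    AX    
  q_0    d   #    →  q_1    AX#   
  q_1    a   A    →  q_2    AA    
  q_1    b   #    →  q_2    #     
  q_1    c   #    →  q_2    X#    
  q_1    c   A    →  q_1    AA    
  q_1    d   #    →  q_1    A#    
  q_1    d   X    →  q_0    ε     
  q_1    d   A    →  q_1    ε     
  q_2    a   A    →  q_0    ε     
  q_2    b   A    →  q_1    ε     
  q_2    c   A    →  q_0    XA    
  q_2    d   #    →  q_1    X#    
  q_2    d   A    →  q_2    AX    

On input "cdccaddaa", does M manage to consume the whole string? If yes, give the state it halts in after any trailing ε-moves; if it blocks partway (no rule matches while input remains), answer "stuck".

(q_0, cdccaddaa, #)
  read c, top #: go to q_2, push A# → (q_2, dccaddaa, A#)
  read d, top A: go to q_2, push AX → (q_2, ccaddaa, AX#)
  read c, top A: go to q_0, push XA → (q_0, caddaa, XAX#)
  read c, top X: go to q_0, push AX → (q_0, addaa, AXAX#)
  read a, top A: go to q_0, push ε → (q_0, ddaa, XAX#)
No transition for (q_0, d, top X); M blocks with input ddaa remaining.

stuck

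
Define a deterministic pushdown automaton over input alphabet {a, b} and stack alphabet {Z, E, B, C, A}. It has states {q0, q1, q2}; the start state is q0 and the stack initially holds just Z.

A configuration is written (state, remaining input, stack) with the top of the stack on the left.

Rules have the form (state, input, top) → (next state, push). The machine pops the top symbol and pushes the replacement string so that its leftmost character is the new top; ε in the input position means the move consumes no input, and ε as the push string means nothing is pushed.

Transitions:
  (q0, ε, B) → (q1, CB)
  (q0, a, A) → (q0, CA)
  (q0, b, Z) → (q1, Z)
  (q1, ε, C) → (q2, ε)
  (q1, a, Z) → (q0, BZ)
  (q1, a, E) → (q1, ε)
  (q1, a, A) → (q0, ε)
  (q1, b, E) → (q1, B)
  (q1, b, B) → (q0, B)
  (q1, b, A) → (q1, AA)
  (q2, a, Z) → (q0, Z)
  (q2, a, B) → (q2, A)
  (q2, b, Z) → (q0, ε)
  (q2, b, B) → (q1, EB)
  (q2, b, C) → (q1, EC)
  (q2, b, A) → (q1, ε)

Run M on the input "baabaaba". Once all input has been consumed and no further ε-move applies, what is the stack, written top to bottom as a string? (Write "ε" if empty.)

(q0, baabaaba, Z)
  read b, top Z: go to q1, push Z → (q1, aabaaba, Z)
  read a, top Z: go to q0, push BZ → (q0, abaaba, BZ)
  ε-move, top B: go to q1, push CB → (q1, abaaba, CBZ)
  ε-move, top C: go to q2, push ε → (q2, abaaba, BZ)
  read a, top B: go to q2, push A → (q2, baaba, AZ)
  read b, top A: go to q1, push ε → (q1, aaba, Z)
  read a, top Z: go to q0, push BZ → (q0, aba, BZ)
  ε-move, top B: go to q1, push CB → (q1, aba, CBZ)
  ε-move, top C: go to q2, push ε → (q2, aba, BZ)
  read a, top B: go to q2, push A → (q2, ba, AZ)
  read b, top A: go to q1, push ε → (q1, a, Z)
  read a, top Z: go to q0, push BZ → (q0, ε, BZ)
  ε-move, top B: go to q1, push CB → (q1, ε, CBZ)
  ε-move, top C: go to q2, push ε → (q2, ε, BZ)
All input consumed in state q2 with stack BZ.

BZ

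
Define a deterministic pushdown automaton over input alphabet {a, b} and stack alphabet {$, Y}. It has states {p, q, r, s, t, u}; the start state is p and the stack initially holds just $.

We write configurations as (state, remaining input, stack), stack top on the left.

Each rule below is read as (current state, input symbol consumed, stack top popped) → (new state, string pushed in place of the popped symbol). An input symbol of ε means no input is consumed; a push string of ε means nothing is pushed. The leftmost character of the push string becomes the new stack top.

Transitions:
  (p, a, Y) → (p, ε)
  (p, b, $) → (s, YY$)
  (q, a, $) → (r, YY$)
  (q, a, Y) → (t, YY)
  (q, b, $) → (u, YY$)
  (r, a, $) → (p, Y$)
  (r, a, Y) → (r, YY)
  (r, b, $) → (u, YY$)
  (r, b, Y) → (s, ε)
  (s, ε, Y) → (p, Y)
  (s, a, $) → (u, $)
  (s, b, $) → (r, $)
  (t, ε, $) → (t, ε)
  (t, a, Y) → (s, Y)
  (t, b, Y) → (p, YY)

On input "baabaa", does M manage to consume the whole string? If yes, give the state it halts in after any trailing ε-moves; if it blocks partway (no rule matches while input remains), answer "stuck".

p

(p, baabaa, $) ⊢ (s, aabaa, YY$) ⊢ (p, aabaa, YY$) ⊢ (p, abaa, Y$) ⊢ (p, baa, $) ⊢ (s, aa, YY$) ⊢ (p, aa, YY$) ⊢ (p, a, Y$) ⊢ (p, ε, $)
All input consumed; M is in state p.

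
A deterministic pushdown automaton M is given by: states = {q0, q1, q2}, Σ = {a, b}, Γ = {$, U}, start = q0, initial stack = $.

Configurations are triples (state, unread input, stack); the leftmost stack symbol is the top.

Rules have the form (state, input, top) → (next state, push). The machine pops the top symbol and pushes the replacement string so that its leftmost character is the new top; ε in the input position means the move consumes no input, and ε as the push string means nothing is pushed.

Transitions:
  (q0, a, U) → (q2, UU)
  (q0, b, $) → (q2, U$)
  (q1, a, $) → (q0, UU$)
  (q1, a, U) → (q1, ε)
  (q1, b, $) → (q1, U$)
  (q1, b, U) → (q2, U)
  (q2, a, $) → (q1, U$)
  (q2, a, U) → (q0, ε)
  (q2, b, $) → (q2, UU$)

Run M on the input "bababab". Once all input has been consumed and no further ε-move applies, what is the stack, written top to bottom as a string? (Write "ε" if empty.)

U$

(q0, bababab, $)
  read b, top $: go to q2, push U$ → (q2, ababab, U$)
  read a, top U: go to q0, push ε → (q0, babab, $)
  read b, top $: go to q2, push U$ → (q2, abab, U$)
  read a, top U: go to q0, push ε → (q0, bab, $)
  read b, top $: go to q2, push U$ → (q2, ab, U$)
  read a, top U: go to q0, push ε → (q0, b, $)
  read b, top $: go to q2, push U$ → (q2, ε, U$)
All input consumed in state q2 with stack U$.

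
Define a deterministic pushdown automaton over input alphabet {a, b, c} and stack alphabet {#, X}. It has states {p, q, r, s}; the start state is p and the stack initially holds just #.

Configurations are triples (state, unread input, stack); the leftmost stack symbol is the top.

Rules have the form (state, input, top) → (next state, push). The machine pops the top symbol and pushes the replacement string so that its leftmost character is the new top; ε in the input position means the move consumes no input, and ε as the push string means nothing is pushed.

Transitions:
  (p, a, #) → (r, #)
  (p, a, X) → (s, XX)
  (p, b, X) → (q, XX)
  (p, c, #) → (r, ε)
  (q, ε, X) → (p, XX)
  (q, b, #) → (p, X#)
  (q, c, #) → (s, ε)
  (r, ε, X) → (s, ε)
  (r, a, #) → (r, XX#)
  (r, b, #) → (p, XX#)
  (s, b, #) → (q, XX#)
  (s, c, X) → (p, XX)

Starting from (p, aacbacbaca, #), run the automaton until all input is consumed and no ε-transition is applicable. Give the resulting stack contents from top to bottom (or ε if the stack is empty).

(p, aacbacbaca, #) ⊢ (r, acbacbaca, #) ⊢ (r, cbacbaca, XX#) ⊢ (s, cbacbaca, X#) ⊢ (p, bacbaca, XX#) ⊢ (q, acbaca, XXX#) ⊢ (p, acbaca, XXXX#) ⊢ (s, cbaca, XXXXX#) ⊢ (p, baca, XXXXXX#) ⊢ (q, aca, XXXXXXX#) ⊢ (p, aca, XXXXXXXX#) ⊢ (s, ca, XXXXXXXXX#) ⊢ (p, a, XXXXXXXXXX#) ⊢ (s, ε, XXXXXXXXXXX#)
All input consumed in state s with stack XXXXXXXXXXX#.

XXXXXXXXXXX#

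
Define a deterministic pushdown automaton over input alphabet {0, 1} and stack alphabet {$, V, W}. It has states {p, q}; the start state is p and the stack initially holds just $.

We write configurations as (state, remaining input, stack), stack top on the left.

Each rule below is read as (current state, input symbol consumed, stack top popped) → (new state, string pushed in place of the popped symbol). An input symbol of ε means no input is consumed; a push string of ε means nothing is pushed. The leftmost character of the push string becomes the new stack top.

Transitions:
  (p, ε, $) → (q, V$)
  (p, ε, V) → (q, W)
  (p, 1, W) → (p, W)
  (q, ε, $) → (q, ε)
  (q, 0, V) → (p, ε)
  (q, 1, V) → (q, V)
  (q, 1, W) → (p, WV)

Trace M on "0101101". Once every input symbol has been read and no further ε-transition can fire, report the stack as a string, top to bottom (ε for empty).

V$

(p, 0101101, $)
  ε-move, top $: go to q, push V$ → (q, 0101101, V$)
  read 0, top V: go to p, push ε → (p, 101101, $)
  ε-move, top $: go to q, push V$ → (q, 101101, V$)
  read 1, top V: go to q, push V → (q, 01101, V$)
  read 0, top V: go to p, push ε → (p, 1101, $)
  ε-move, top $: go to q, push V$ → (q, 1101, V$)
  read 1, top V: go to q, push V → (q, 101, V$)
  read 1, top V: go to q, push V → (q, 01, V$)
  read 0, top V: go to p, push ε → (p, 1, $)
  ε-move, top $: go to q, push V$ → (q, 1, V$)
  read 1, top V: go to q, push V → (q, ε, V$)
All input consumed in state q with stack V$.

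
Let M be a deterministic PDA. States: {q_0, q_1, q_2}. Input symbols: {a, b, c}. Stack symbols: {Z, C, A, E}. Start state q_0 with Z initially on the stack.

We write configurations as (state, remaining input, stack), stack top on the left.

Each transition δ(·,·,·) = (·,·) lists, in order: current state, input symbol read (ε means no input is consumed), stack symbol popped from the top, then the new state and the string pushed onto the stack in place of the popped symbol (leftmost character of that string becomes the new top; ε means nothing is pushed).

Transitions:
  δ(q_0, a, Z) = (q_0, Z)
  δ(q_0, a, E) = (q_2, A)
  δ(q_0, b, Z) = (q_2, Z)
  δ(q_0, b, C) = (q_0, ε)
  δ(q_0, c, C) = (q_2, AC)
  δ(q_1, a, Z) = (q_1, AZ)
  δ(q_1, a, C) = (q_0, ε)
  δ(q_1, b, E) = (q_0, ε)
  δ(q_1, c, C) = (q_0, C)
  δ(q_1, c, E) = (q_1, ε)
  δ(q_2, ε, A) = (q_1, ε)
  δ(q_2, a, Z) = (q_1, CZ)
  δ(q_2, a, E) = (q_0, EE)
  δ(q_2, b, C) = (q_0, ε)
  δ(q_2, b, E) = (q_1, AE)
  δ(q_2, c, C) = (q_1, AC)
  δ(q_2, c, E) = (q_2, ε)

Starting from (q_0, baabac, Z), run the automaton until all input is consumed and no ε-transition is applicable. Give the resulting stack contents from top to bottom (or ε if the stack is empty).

CZ

(q_0, baabac, Z)
  read b, top Z: go to q_2, push Z → (q_2, aabac, Z)
  read a, top Z: go to q_1, push CZ → (q_1, abac, CZ)
  read a, top C: go to q_0, push ε → (q_0, bac, Z)
  read b, top Z: go to q_2, push Z → (q_2, ac, Z)
  read a, top Z: go to q_1, push CZ → (q_1, c, CZ)
  read c, top C: go to q_0, push C → (q_0, ε, CZ)
All input consumed in state q_0 with stack CZ.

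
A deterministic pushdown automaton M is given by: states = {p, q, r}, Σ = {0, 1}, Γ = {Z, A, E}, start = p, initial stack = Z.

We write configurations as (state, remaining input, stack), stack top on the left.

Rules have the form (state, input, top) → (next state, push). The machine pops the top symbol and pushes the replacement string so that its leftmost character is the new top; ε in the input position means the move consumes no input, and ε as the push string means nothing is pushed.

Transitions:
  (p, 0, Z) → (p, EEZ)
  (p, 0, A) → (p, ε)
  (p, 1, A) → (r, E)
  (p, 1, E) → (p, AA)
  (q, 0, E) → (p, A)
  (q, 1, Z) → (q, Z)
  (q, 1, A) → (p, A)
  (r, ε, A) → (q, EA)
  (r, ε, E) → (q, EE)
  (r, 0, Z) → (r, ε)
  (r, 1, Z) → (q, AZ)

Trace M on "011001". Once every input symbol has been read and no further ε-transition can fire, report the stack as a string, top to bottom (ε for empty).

AAAEZ

(p, 011001, Z)
  read 0, top Z: go to p, push EEZ → (p, 11001, EEZ)
  read 1, top E: go to p, push AA → (p, 1001, AAEZ)
  read 1, top A: go to r, push E → (r, 001, EAEZ)
  ε-move, top E: go to q, push EE → (q, 001, EEAEZ)
  read 0, top E: go to p, push A → (p, 01, AEAEZ)
  read 0, top A: go to p, push ε → (p, 1, EAEZ)
  read 1, top E: go to p, push AA → (p, ε, AAAEZ)
All input consumed in state p with stack AAAEZ.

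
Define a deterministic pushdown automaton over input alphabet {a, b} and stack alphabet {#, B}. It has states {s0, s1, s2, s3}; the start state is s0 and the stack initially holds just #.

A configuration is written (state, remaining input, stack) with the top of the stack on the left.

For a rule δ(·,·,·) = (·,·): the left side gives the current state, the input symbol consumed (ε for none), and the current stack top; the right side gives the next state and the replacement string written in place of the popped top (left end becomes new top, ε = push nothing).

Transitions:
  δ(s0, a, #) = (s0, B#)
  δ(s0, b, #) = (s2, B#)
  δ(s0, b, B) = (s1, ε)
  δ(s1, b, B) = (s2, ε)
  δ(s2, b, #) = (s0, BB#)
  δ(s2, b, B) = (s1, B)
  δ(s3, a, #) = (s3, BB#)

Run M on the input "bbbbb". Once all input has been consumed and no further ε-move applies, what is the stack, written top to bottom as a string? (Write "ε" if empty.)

B#

(s0, bbbbb, #) ⊢ (s2, bbbb, B#) ⊢ (s1, bbb, B#) ⊢ (s2, bb, #) ⊢ (s0, b, BB#) ⊢ (s1, ε, B#)
All input consumed in state s1 with stack B#.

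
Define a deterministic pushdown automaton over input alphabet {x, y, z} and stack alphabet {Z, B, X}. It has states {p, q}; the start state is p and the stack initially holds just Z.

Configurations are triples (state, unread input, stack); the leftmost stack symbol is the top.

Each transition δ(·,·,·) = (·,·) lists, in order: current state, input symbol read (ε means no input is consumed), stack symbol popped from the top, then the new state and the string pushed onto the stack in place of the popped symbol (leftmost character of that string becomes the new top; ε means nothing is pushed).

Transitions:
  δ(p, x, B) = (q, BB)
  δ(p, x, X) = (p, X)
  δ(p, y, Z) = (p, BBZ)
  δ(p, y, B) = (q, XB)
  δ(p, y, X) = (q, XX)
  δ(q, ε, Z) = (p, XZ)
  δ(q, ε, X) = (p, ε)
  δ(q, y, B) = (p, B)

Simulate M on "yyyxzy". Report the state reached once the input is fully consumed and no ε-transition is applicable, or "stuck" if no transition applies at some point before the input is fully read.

(p, yyyxzy, Z)
  read y, top Z: go to p, push BBZ → (p, yyxzy, BBZ)
  read y, top B: go to q, push XB → (q, yxzy, XBBZ)
  ε-move, top X: go to p, push ε → (p, yxzy, BBZ)
  read y, top B: go to q, push XB → (q, xzy, XBBZ)
  ε-move, top X: go to p, push ε → (p, xzy, BBZ)
  read x, top B: go to q, push BB → (q, zy, BBBZ)
No transition for (q, z, top B); M blocks with input zy remaining.

stuck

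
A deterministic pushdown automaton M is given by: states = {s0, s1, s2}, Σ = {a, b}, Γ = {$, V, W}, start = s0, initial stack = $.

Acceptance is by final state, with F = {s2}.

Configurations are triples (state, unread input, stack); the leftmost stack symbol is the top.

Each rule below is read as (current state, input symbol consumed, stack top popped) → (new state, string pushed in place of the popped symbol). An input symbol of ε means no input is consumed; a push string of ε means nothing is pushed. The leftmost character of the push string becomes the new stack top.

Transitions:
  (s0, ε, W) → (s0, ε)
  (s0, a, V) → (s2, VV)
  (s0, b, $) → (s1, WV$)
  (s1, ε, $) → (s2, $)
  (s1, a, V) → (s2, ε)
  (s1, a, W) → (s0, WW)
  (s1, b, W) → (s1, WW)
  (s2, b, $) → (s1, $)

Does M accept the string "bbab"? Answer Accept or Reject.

Reject

(s0, bbab, $)
  read b, top $: go to s1, push WV$ → (s1, bab, WV$)
  read b, top W: go to s1, push WW → (s1, ab, WWV$)
  read a, top W: go to s0, push WW → (s0, b, WWWV$)
  ε-move, top W: go to s0, push ε → (s0, b, WWV$)
  ε-move, top W: go to s0, push ε → (s0, b, WV$)
  ε-move, top W: go to s0, push ε → (s0, b, V$)
No transition applies at (s0, b, V$); input not fully consumed.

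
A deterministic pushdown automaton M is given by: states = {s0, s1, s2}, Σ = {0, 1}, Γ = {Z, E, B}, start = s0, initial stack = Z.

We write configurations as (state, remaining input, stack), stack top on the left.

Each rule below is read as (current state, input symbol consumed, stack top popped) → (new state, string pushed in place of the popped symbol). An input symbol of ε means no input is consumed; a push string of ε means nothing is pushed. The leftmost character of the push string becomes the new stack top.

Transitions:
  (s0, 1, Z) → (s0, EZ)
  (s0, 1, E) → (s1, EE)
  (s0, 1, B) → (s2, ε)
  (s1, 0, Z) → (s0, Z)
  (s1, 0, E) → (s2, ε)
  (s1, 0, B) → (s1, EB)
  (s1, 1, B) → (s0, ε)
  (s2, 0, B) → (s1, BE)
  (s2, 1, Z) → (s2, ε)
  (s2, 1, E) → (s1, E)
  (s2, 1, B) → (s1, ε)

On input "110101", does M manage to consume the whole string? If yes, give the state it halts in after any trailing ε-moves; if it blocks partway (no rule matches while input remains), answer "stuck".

(s0, 110101, Z)
  read 1, top Z: go to s0, push EZ → (s0, 10101, EZ)
  read 1, top E: go to s1, push EE → (s1, 0101, EEZ)
  read 0, top E: go to s2, push ε → (s2, 101, EZ)
  read 1, top E: go to s1, push E → (s1, 01, EZ)
  read 0, top E: go to s2, push ε → (s2, 1, Z)
  read 1, top Z: go to s2, push ε → (s2, ε, ε)
All input consumed; M is in state s2.

s2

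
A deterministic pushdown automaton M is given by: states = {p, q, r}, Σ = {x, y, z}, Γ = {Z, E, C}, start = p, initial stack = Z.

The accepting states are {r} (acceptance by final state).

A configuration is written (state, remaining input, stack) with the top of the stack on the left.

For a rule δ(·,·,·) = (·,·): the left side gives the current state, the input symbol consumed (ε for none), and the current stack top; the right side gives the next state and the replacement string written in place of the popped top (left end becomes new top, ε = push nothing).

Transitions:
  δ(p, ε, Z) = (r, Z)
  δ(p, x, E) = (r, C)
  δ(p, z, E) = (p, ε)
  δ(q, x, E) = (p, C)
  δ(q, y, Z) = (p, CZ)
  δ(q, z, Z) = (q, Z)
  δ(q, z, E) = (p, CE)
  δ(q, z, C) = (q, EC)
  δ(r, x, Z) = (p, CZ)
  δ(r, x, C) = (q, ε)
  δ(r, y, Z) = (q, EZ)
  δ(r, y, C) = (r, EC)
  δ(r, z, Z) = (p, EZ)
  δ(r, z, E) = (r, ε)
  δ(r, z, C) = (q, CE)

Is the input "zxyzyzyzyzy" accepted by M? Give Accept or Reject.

(p, zxyzyzyzyzy, Z)
  ε-move, top Z: go to r, push Z → (r, zxyzyzyzyzy, Z)
  read z, top Z: go to p, push EZ → (p, xyzyzyzyzy, EZ)
  read x, top E: go to r, push C → (r, yzyzyzyzy, CZ)
  read y, top C: go to r, push EC → (r, zyzyzyzy, ECZ)
  read z, top E: go to r, push ε → (r, yzyzyzy, CZ)
  read y, top C: go to r, push EC → (r, zyzyzy, ECZ)
  read z, top E: go to r, push ε → (r, yzyzy, CZ)
  read y, top C: go to r, push EC → (r, zyzy, ECZ)
  read z, top E: go to r, push ε → (r, yzy, CZ)
  read y, top C: go to r, push EC → (r, zy, ECZ)
  read z, top E: go to r, push ε → (r, y, CZ)
  read y, top C: go to r, push EC → (r, ε, ECZ)
All input consumed; state r ∈ F.

Accept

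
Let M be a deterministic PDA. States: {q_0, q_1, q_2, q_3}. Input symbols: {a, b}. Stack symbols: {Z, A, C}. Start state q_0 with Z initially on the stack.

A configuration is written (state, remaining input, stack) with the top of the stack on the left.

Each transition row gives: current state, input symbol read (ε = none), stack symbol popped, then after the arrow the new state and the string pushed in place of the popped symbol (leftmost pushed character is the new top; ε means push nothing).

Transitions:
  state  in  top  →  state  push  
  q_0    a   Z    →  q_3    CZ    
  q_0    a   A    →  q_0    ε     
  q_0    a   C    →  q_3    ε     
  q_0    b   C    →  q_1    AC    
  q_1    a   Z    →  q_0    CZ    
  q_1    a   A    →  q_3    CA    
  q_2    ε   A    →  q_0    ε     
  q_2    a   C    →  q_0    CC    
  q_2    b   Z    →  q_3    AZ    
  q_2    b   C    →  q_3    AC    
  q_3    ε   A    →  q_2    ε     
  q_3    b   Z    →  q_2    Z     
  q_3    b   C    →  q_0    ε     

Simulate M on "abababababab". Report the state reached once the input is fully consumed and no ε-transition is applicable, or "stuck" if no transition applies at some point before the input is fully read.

q_0

(q_0, abababababab, Z)
  read a, top Z: go to q_3, push CZ → (q_3, bababababab, CZ)
  read b, top C: go to q_0, push ε → (q_0, ababababab, Z)
  read a, top Z: go to q_3, push CZ → (q_3, babababab, CZ)
  read b, top C: go to q_0, push ε → (q_0, abababab, Z)
  read a, top Z: go to q_3, push CZ → (q_3, bababab, CZ)
  read b, top C: go to q_0, push ε → (q_0, ababab, Z)
  read a, top Z: go to q_3, push CZ → (q_3, babab, CZ)
  read b, top C: go to q_0, push ε → (q_0, abab, Z)
  read a, top Z: go to q_3, push CZ → (q_3, bab, CZ)
  read b, top C: go to q_0, push ε → (q_0, ab, Z)
  read a, top Z: go to q_3, push CZ → (q_3, b, CZ)
  read b, top C: go to q_0, push ε → (q_0, ε, Z)
All input consumed; M is in state q_0.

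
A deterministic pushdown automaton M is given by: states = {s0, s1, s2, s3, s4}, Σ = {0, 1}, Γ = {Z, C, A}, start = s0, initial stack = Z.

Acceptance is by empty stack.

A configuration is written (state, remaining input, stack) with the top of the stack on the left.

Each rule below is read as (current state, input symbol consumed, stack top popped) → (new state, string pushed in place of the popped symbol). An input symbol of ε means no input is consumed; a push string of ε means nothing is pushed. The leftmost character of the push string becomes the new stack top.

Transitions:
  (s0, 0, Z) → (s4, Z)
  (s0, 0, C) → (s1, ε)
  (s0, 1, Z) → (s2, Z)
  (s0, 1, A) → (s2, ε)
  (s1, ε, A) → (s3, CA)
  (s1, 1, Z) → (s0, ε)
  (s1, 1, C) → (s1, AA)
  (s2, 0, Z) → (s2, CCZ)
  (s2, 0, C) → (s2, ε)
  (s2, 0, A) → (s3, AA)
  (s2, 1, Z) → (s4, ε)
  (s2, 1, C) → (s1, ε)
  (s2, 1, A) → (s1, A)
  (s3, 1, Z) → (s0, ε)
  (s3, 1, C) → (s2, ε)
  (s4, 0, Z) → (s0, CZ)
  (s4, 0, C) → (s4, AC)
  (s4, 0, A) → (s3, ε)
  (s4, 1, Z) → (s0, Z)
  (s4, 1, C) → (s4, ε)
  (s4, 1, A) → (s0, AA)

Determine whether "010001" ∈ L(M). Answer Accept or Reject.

Accept

(s0, 010001, Z)
  read 0, top Z: go to s4, push Z → (s4, 10001, Z)
  read 1, top Z: go to s0, push Z → (s0, 0001, Z)
  read 0, top Z: go to s4, push Z → (s4, 001, Z)
  read 0, top Z: go to s0, push CZ → (s0, 01, CZ)
  read 0, top C: go to s1, push ε → (s1, 1, Z)
  read 1, top Z: go to s0, push ε → (s0, ε, ε)
All input consumed and the stack is empty.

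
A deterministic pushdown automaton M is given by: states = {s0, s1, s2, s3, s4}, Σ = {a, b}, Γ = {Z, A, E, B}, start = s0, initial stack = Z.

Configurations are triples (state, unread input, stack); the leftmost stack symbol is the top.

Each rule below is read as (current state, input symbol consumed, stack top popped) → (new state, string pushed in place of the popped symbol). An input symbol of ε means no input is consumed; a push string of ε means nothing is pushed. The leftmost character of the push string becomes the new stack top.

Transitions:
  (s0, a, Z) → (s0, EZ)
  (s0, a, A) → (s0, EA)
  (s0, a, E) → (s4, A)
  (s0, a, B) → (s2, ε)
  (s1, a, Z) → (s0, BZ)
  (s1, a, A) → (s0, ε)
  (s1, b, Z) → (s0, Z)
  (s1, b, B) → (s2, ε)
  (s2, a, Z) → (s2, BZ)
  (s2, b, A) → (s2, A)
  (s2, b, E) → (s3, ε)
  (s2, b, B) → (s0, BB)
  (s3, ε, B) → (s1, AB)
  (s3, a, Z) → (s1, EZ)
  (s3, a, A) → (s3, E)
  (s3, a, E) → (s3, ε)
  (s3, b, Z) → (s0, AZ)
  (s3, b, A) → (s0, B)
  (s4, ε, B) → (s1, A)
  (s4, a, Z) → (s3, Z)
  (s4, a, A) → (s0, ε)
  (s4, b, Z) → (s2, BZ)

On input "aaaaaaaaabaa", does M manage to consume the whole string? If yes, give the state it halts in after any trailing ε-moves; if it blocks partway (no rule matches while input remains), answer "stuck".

(s0, aaaaaaaaabaa, Z) ⊢ (s0, aaaaaaaabaa, EZ) ⊢ (s4, aaaaaaabaa, AZ) ⊢ (s0, aaaaaabaa, Z) ⊢ (s0, aaaaabaa, EZ) ⊢ (s4, aaaabaa, AZ) ⊢ (s0, aaabaa, Z) ⊢ (s0, aabaa, EZ) ⊢ (s4, abaa, AZ) ⊢ (s0, baa, Z)
No transition for (s0, b, top Z); M blocks with input baa remaining.

stuck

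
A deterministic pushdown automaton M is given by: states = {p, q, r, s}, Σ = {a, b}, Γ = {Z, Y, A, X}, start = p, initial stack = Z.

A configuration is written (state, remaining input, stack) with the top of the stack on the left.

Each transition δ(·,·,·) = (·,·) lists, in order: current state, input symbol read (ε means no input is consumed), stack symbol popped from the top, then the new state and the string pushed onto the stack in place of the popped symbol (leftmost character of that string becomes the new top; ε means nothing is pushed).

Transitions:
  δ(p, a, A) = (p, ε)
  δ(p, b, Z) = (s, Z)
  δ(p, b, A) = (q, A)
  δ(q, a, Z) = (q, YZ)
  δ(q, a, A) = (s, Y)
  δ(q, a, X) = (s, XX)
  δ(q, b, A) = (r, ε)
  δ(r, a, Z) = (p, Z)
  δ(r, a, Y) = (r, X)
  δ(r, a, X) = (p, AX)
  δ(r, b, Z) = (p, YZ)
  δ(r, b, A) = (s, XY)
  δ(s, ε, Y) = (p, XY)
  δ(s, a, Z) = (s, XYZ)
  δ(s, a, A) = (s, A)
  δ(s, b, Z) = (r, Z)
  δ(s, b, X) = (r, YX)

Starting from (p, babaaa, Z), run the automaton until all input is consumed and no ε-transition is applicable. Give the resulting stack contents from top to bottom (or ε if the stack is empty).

XXYZ

(p, babaaa, Z)
  read b, top Z: go to s, push Z → (s, abaaa, Z)
  read a, top Z: go to s, push XYZ → (s, baaa, XYZ)
  read b, top X: go to r, push YX → (r, aaa, YXYZ)
  read a, top Y: go to r, push X → (r, aa, XXYZ)
  read a, top X: go to p, push AX → (p, a, AXXYZ)
  read a, top A: go to p, push ε → (p, ε, XXYZ)
All input consumed in state p with stack XXYZ.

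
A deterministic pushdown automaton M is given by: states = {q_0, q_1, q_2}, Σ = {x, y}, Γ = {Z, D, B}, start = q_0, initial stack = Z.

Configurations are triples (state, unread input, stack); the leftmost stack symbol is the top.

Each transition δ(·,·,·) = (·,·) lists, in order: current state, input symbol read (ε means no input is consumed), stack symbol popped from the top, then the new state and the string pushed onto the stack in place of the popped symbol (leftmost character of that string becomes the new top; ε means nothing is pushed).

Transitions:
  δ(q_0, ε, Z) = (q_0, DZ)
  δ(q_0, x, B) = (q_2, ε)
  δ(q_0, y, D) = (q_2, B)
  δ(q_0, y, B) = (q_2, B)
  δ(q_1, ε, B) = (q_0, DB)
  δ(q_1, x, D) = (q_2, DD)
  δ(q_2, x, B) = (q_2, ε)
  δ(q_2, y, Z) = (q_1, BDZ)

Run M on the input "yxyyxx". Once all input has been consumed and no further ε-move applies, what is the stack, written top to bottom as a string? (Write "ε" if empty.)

(q_0, yxyyxx, Z)
  ε-move, top Z: go to q_0, push DZ → (q_0, yxyyxx, DZ)
  read y, top D: go to q_2, push B → (q_2, xyyxx, BZ)
  read x, top B: go to q_2, push ε → (q_2, yyxx, Z)
  read y, top Z: go to q_1, push BDZ → (q_1, yxx, BDZ)
  ε-move, top B: go to q_0, push DB → (q_0, yxx, DBDZ)
  read y, top D: go to q_2, push B → (q_2, xx, BBDZ)
  read x, top B: go to q_2, push ε → (q_2, x, BDZ)
  read x, top B: go to q_2, push ε → (q_2, ε, DZ)
All input consumed in state q_2 with stack DZ.

DZ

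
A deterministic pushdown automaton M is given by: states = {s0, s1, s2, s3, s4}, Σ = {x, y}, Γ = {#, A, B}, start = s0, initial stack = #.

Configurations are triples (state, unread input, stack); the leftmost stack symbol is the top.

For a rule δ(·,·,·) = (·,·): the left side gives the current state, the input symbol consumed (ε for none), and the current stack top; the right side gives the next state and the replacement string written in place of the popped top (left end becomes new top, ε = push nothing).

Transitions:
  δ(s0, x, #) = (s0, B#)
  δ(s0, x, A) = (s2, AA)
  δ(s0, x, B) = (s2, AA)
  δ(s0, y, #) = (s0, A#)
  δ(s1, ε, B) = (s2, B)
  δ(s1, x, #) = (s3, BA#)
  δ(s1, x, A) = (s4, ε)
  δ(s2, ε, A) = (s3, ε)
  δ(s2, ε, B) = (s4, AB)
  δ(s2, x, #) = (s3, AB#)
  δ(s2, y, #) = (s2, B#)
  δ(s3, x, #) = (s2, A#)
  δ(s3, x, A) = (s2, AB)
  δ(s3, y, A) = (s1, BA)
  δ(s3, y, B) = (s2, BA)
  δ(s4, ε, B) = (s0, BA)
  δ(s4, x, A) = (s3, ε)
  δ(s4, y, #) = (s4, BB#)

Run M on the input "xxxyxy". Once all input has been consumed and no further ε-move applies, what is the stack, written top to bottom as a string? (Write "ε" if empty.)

ABAA#

(s0, xxxyxy, #) ⊢ (s0, xxyxy, B#) ⊢ (s2, xyxy, AA#) ⊢ (s3, xyxy, A#) ⊢ (s2, yxy, AB#) ⊢ (s3, yxy, B#) ⊢ (s2, xy, BA#) ⊢ (s4, xy, ABA#) ⊢ (s3, y, BA#) ⊢ (s2, ε, BAA#) ⊢ (s4, ε, ABAA#)
All input consumed in state s4 with stack ABAA#.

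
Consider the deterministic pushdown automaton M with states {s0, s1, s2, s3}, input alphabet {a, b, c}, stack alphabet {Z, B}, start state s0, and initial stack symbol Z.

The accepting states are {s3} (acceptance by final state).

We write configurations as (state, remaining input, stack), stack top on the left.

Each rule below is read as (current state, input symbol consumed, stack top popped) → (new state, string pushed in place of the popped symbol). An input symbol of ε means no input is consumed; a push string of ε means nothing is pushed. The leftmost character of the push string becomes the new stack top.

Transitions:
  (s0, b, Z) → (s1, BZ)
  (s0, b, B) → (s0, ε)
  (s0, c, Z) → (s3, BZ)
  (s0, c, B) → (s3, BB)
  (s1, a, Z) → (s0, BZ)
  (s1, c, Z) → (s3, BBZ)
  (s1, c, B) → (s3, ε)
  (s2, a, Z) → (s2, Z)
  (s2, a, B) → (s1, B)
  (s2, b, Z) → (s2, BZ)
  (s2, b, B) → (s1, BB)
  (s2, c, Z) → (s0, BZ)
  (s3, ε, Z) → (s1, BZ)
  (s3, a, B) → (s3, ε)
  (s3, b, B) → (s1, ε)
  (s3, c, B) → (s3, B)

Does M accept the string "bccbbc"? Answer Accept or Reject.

(s0, bccbbc, Z)
  read b, top Z: go to s1, push BZ → (s1, ccbbc, BZ)
  read c, top B: go to s3, push ε → (s3, cbbc, Z)
  ε-move, top Z: go to s1, push BZ → (s1, cbbc, BZ)
  read c, top B: go to s3, push ε → (s3, bbc, Z)
  ε-move, top Z: go to s1, push BZ → (s1, bbc, BZ)
No transition applies at (s1, bbc, BZ); input not fully consumed.

Reject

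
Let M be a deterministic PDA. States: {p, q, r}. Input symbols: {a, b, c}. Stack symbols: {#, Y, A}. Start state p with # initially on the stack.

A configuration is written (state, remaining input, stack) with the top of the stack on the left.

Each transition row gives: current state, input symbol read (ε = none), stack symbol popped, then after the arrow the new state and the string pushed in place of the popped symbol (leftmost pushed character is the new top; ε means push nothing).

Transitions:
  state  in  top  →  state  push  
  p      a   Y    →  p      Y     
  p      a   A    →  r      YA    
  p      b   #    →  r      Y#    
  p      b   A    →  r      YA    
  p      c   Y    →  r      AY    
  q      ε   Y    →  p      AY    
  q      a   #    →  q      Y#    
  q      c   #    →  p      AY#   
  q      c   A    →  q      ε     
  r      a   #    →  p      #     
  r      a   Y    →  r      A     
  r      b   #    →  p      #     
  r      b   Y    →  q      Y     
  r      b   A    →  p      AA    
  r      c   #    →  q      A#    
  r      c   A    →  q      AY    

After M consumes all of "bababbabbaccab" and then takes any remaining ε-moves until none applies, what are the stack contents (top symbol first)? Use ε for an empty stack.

(p, bababbabbaccab, #)
  read b, top #: go to r, push Y# → (r, ababbabbaccab, Y#)
  read a, top Y: go to r, push A → (r, babbabbaccab, A#)
  read b, top A: go to p, push AA → (p, abbabbaccab, AA#)
  read a, top A: go to r, push YA → (r, bbabbaccab, YAA#)
  read b, top Y: go to q, push Y → (q, babbaccab, YAA#)
  ε-move, top Y: go to p, push AY → (p, babbaccab, AYAA#)
  read b, top A: go to r, push YA → (r, abbaccab, YAYAA#)
  read a, top Y: go to r, push A → (r, bbaccab, AAYAA#)
  read b, top A: go to p, push AA → (p, baccab, AAAYAA#)
  read b, top A: go to r, push YA → (r, accab, YAAAYAA#)
  read a, top Y: go to r, push A → (r, ccab, AAAAYAA#)
  read c, top A: go to q, push AY → (q, cab, AYAAAYAA#)
  read c, top A: go to q, push ε → (q, ab, YAAAYAA#)
  ε-move, top Y: go to p, push AY → (p, ab, AYAAAYAA#)
  read a, top A: go to r, push YA → (r, b, YAYAAAYAA#)
  read b, top Y: go to q, push Y → (q, ε, YAYAAAYAA#)
  ε-move, top Y: go to p, push AY → (p, ε, AYAYAAAYAA#)
All input consumed in state p with stack AYAYAAAYAA#.

AYAYAAAYAA#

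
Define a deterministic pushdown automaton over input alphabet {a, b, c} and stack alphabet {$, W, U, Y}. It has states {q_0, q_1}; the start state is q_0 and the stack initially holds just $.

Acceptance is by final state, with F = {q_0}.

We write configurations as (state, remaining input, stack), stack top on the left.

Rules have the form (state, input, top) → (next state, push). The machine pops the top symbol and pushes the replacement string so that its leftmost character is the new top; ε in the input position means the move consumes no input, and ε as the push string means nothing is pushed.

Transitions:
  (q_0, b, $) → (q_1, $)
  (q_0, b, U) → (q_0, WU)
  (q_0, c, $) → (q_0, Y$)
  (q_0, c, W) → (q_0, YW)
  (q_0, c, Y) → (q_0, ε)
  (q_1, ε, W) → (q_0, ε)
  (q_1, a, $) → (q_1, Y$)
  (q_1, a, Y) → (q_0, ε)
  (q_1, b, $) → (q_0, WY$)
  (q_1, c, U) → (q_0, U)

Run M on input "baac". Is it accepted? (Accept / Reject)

Accept

(q_0, baac, $)
  read b, top $: go to q_1, push $ → (q_1, aac, $)
  read a, top $: go to q_1, push Y$ → (q_1, ac, Y$)
  read a, top Y: go to q_0, push ε → (q_0, c, $)
  read c, top $: go to q_0, push Y$ → (q_0, ε, Y$)
All input consumed; state q_0 ∈ F.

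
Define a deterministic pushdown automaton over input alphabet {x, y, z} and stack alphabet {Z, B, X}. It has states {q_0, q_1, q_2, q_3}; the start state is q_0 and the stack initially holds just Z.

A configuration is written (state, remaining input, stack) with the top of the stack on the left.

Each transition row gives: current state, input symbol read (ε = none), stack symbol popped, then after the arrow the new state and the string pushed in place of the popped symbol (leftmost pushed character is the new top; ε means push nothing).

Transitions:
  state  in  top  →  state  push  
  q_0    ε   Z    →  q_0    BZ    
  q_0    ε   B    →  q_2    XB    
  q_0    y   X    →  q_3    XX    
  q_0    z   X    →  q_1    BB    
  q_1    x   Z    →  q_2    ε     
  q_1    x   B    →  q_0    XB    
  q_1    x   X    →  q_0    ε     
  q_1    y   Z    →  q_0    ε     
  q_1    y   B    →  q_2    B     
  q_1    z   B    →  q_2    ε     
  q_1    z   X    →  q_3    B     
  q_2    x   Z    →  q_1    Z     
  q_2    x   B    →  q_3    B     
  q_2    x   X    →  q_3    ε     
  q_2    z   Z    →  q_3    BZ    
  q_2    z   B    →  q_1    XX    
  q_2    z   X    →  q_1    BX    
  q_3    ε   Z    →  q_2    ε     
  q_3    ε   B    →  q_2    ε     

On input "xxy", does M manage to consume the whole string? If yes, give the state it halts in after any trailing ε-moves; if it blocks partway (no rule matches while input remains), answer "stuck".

(q_0, xxy, Z)
  ε-move, top Z: go to q_0, push BZ → (q_0, xxy, BZ)
  ε-move, top B: go to q_2, push XB → (q_2, xxy, XBZ)
  read x, top X: go to q_3, push ε → (q_3, xy, BZ)
  ε-move, top B: go to q_2, push ε → (q_2, xy, Z)
  read x, top Z: go to q_1, push Z → (q_1, y, Z)
  read y, top Z: go to q_0, push ε → (q_0, ε, ε)
All input consumed; M is in state q_0.

q_0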